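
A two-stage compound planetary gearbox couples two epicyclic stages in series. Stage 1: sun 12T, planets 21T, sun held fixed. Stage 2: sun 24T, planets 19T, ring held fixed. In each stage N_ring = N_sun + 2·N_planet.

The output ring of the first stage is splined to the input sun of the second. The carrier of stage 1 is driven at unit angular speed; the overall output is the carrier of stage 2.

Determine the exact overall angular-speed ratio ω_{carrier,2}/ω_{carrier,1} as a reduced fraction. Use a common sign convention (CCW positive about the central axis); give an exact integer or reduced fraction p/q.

Stage 1: N_ring = 12 + 2·21 = 54
Stage 1: 12(ω_s−ω_c) = −54(ω_r−ω_c),  ω_s=0, ω_c=1
Stage 1: ω_r = 1 − (12/54)(0−1) = 11/9
  ⇒ ω_r¹/ω_c¹ = 11/9
Stage 2: N_ring = 24 + 2·19 = 62
Stage 2: 24(ω_s−ω_c) = −62(ω_r−ω_c),  ω_r=0, ω_s=1
Stage 2: 24(1−ω_c) = −62(0−ω_c)  ⇒  86ω_c = 24  ⇒  ω_c = 12/43
  ⇒ ω_c²/ω_s² = 12/43
Coupling ω_s² = ω_r¹ ⇒ overall = 11/9 × 12/43 = 44/129

44/129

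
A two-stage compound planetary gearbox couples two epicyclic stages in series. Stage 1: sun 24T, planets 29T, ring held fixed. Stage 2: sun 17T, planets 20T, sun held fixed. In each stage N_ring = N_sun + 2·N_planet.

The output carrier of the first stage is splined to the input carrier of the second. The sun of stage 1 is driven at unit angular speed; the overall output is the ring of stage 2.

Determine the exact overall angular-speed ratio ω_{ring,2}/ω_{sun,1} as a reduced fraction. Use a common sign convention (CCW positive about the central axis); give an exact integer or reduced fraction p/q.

296/1007

Stage 1: N_ring = 24 + 2·29 = 82
Stage 1: 24(ω_s−ω_c) = −82(ω_r−ω_c),  ω_r=0, ω_s=1
Stage 1: 24(1−ω_c) = −82(0−ω_c)  ⇒  106ω_c = 24  ⇒  ω_c = 12/53
  ⇒ ω_c¹/ω_s¹ = 12/53
Stage 2: N_ring = 17 + 2·20 = 57
Stage 2: 17(ω_s−ω_c) = −57(ω_r−ω_c),  ω_s=0, ω_c=1
Stage 2: ω_r = 1 − (17/57)(0−1) = 74/57
  ⇒ ω_r²/ω_c² = 74/57
Coupling ω_c² = ω_c¹ ⇒ overall = 12/53 × 74/57 = 296/1007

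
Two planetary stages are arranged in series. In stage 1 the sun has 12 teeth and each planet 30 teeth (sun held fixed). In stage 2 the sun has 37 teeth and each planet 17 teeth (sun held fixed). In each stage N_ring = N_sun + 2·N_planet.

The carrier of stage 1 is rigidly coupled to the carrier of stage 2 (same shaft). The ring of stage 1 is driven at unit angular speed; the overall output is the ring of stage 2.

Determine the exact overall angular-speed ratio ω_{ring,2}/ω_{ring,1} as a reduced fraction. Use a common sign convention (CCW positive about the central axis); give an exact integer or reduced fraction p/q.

648/497

Stage 1: N_ring = 12 + 2·30 = 72
Stage 1: 12(ω_s−ω_c) = −72(ω_r−ω_c),  ω_s=0, ω_r=1
Stage 1: 12(0−ω_c) = −72(1−ω_c)  ⇒  84ω_c = 72  ⇒  ω_c = 6/7
  ⇒ ω_c¹/ω_r¹ = 6/7
Stage 2: N_ring = 37 + 2·17 = 71
Stage 2: 37(ω_s−ω_c) = −71(ω_r−ω_c),  ω_s=0, ω_c=1
Stage 2: ω_r = 1 − (37/71)(0−1) = 108/71
  ⇒ ω_r²/ω_c² = 108/71
Coupling ω_c² = ω_c¹ ⇒ overall = 6/7 × 108/71 = 648/497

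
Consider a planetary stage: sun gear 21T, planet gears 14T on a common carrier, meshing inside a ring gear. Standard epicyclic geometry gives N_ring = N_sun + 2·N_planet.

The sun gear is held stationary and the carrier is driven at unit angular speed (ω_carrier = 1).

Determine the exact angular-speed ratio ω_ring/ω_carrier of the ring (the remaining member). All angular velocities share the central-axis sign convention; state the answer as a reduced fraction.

N_ring = 21 + 2·14 = 49
21(ω_s−ω_c) = −49(ω_r−ω_c),  ω_s=0, ω_c=1
ω_r = 1 − (21/49)(0−1) = 10/7
ω_r/ω_c = 10/7

10/7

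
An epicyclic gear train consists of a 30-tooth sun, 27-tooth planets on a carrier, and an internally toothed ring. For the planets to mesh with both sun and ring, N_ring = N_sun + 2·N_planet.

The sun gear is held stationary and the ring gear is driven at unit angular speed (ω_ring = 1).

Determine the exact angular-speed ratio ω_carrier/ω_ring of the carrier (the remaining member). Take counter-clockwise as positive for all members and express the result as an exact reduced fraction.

N_ring = 30 + 2·27 = 84
30(ω_s−ω_c) = −84(ω_r−ω_c),  ω_s=0, ω_r=1
30(0−ω_c) = −84(1−ω_c)  ⇒  114ω_c = 84  ⇒  ω_c = 14/19
ω_c/ω_r = 14/19

14/19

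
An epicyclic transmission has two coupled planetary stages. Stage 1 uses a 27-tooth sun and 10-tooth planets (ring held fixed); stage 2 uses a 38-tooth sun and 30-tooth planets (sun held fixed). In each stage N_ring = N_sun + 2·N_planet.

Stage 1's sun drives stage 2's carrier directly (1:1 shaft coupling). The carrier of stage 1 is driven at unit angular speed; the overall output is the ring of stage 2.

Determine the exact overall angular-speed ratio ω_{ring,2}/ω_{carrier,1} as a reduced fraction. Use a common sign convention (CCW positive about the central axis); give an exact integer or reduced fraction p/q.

Stage 1: N_ring = 27 + 2·10 = 47
Stage 1: 27(ω_s−ω_c) = −47(ω_r−ω_c),  ω_r=0, ω_c=1
Stage 1: ω_s = 1 − (47/27)(0−1) = 74/27
  ⇒ ω_s¹/ω_c¹ = 74/27
Stage 2: N_ring = 38 + 2·30 = 98
Stage 2: 38(ω_s−ω_c) = −98(ω_r−ω_c),  ω_s=0, ω_c=1
Stage 2: ω_r = 1 − (38/98)(0−1) = 68/49
  ⇒ ω_r²/ω_c² = 68/49
Coupling ω_c² = ω_s¹ ⇒ overall = 74/27 × 68/49 = 5032/1323

5032/1323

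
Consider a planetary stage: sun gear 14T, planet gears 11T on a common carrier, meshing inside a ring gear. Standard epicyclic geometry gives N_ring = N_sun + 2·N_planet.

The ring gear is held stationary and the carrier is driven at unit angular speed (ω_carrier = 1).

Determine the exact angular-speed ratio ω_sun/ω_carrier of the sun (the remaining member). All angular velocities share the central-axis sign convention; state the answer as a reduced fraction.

25/7

N_ring = 14 + 2·11 = 36
14(ω_s−ω_c) = −36(ω_r−ω_c),  ω_r=0, ω_c=1
ω_s = 1 − (36/14)(0−1) = 25/7
ω_s/ω_c = 25/7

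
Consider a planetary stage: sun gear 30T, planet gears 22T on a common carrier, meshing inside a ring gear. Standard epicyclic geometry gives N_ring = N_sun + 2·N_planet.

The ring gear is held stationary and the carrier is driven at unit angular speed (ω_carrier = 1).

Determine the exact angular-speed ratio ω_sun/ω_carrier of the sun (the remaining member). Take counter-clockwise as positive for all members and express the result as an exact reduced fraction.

N_ring = 30 + 2·22 = 74
30(ω_s−ω_c) = −74(ω_r−ω_c),  ω_r=0, ω_c=1
ω_s = 1 − (74/30)(0−1) = 52/15
ω_s/ω_c = 52/15

52/15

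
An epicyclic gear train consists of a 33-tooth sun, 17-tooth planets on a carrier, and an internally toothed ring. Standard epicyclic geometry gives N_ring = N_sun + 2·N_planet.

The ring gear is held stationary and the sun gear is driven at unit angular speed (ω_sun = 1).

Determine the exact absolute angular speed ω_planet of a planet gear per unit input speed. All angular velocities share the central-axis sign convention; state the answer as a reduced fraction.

-33/34

N_ring = 33 + 2·17 = 67
33(ω_s−ω_c) = −67(ω_r−ω_c),  ω_r=0, ω_s=1
33(1−ω_c) = −67(0−ω_c)  ⇒  100ω_c = 33  ⇒  ω_c = 33/100
sun–planet: 33·(1−33/100) = −17·(ω_p−ω_c)  ⇒  ω_p−ω_c = −(33/17)·(67/100) = -2211/1700
ω_p = 33/100 − 2211/1700 = -33/34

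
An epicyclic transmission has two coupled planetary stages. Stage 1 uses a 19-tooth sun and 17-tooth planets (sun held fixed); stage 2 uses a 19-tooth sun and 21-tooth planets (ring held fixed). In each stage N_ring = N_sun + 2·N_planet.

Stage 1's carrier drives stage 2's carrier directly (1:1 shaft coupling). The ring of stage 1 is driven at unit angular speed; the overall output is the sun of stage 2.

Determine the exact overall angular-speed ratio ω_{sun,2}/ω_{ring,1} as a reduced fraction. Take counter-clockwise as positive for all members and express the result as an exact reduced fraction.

530/171

Stage 1: N_ring = 19 + 2·17 = 53
Stage 1: 19(ω_s−ω_c) = −53(ω_r−ω_c),  ω_s=0, ω_r=1
Stage 1: 19(0−ω_c) = −53(1−ω_c)  ⇒  72ω_c = 53  ⇒  ω_c = 53/72
  ⇒ ω_c¹/ω_r¹ = 53/72
Stage 2: N_ring = 19 + 2·21 = 61
Stage 2: 19(ω_s−ω_c) = −61(ω_r−ω_c),  ω_r=0, ω_c=1
Stage 2: ω_s = 1 − (61/19)(0−1) = 80/19
  ⇒ ω_s²/ω_c² = 80/19
Coupling ω_c² = ω_c¹ ⇒ overall = 53/72 × 80/19 = 530/171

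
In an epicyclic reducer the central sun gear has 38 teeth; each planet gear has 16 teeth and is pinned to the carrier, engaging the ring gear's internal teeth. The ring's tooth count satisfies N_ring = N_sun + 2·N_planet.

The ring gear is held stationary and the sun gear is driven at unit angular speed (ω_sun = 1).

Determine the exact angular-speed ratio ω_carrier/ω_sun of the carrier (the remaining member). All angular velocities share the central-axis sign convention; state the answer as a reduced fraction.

19/54

N_ring = 38 + 2·16 = 70
38(ω_s−ω_c) = −70(ω_r−ω_c),  ω_r=0, ω_s=1
38(1−ω_c) = −70(0−ω_c)  ⇒  108ω_c = 38  ⇒  ω_c = 19/54
ω_c/ω_s = 19/54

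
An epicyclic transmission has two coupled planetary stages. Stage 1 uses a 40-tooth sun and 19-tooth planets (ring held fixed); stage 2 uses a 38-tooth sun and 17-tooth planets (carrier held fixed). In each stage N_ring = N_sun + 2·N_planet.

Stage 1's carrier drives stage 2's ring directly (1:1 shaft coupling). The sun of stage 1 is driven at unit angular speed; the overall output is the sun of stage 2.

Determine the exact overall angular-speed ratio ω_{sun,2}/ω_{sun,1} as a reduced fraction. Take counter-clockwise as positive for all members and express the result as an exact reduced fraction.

-720/1121

Stage 1: N_ring = 40 + 2·19 = 78
Stage 1: 40(ω_s−ω_c) = −78(ω_r−ω_c),  ω_r=0, ω_s=1
Stage 1: 40(1−ω_c) = −78(0−ω_c)  ⇒  118ω_c = 40  ⇒  ω_c = 20/59
  ⇒ ω_c¹/ω_s¹ = 20/59
Stage 2: N_ring = 38 + 2·17 = 72
Stage 2: 38(ω_s−ω_c) = −72(ω_r−ω_c),  ω_c=0, ω_r=1
Stage 2: ω_s = 0 − (72/38)(1−0) = -36/19
  ⇒ ω_s²/ω_r² = -36/19
Coupling ω_r² = ω_c¹ ⇒ overall = 20/59 × -36/19 = -720/1121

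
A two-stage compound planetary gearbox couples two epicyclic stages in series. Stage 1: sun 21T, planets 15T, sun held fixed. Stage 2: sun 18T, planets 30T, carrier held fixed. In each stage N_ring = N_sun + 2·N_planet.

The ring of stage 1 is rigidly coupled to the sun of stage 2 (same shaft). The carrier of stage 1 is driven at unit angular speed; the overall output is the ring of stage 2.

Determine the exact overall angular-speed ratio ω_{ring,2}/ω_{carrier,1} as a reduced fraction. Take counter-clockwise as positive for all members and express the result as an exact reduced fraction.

-72/221

Stage 1: N_ring = 21 + 2·15 = 51
Stage 1: 21(ω_s−ω_c) = −51(ω_r−ω_c),  ω_s=0, ω_c=1
Stage 1: ω_r = 1 − (21/51)(0−1) = 24/17
  ⇒ ω_r¹/ω_c¹ = 24/17
Stage 2: N_ring = 18 + 2·30 = 78
Stage 2: 18(ω_s−ω_c) = −78(ω_r−ω_c),  ω_c=0, ω_s=1
Stage 2: ω_r = 0 − (18/78)(1−0) = -3/13
  ⇒ ω_r²/ω_s² = -3/13
Coupling ω_s² = ω_r¹ ⇒ overall = 24/17 × -3/13 = -72/221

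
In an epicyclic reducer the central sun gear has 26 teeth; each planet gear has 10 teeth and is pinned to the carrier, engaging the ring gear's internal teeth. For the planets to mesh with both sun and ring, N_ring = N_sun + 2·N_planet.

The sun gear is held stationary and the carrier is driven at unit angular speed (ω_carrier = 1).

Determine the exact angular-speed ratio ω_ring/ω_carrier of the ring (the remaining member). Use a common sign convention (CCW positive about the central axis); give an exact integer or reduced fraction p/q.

36/23

N_ring = 26 + 2·10 = 46
26(ω_s−ω_c) = −46(ω_r−ω_c),  ω_s=0, ω_c=1
ω_r = 1 − (26/46)(0−1) = 36/23
ω_r/ω_c = 36/23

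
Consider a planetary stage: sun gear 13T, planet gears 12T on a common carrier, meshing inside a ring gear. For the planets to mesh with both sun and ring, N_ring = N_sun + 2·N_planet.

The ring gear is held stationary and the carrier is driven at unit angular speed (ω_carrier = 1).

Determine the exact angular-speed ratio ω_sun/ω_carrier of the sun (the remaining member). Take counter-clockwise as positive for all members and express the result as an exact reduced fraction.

N_ring = 13 + 2·12 = 37
13(ω_s−ω_c) = −37(ω_r−ω_c),  ω_r=0, ω_c=1
ω_s = 1 − (37/13)(0−1) = 50/13
ω_s/ω_c = 50/13

50/13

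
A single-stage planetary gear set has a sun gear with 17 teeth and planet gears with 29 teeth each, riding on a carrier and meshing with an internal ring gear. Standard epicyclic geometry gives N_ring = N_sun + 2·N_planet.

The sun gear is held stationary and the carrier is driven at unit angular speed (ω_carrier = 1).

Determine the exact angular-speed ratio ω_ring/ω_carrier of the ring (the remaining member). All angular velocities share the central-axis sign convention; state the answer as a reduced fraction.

N_ring = 17 + 2·29 = 75
17(ω_s−ω_c) = −75(ω_r−ω_c),  ω_s=0, ω_c=1
ω_r = 1 − (17/75)(0−1) = 92/75
ω_r/ω_c = 92/75

92/75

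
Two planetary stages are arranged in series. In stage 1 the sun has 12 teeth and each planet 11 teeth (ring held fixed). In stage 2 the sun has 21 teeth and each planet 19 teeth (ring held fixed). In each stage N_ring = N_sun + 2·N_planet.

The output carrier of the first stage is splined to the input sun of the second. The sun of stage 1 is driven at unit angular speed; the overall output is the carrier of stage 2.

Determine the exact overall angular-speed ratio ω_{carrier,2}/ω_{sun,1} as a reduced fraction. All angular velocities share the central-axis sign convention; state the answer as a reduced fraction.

Stage 1: N_ring = 12 + 2·11 = 34
Stage 1: 12(ω_s−ω_c) = −34(ω_r−ω_c),  ω_r=0, ω_s=1
Stage 1: 12(1−ω_c) = −34(0−ω_c)  ⇒  46ω_c = 12  ⇒  ω_c = 6/23
  ⇒ ω_c¹/ω_s¹ = 6/23
Stage 2: N_ring = 21 + 2·19 = 59
Stage 2: 21(ω_s−ω_c) = −59(ω_r−ω_c),  ω_r=0, ω_s=1
Stage 2: 21(1−ω_c) = −59(0−ω_c)  ⇒  80ω_c = 21  ⇒  ω_c = 21/80
  ⇒ ω_c²/ω_s² = 21/80
Coupling ω_s² = ω_c¹ ⇒ overall = 6/23 × 21/80 = 63/920

63/920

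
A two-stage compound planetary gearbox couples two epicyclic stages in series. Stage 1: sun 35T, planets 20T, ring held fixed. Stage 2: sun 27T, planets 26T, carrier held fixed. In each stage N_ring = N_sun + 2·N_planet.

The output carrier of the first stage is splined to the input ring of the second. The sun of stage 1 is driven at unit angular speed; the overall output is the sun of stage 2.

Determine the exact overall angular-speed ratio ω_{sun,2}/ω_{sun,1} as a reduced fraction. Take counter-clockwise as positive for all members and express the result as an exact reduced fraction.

Stage 1: N_ring = 35 + 2·20 = 75
Stage 1: 35(ω_s−ω_c) = −75(ω_r−ω_c),  ω_r=0, ω_s=1
Stage 1: 35(1−ω_c) = −75(0−ω_c)  ⇒  110ω_c = 35  ⇒  ω_c = 7/22
  ⇒ ω_c¹/ω_s¹ = 7/22
Stage 2: N_ring = 27 + 2·26 = 79
Stage 2: 27(ω_s−ω_c) = −79(ω_r−ω_c),  ω_c=0, ω_r=1
Stage 2: ω_s = 0 − (79/27)(1−0) = -79/27
  ⇒ ω_s²/ω_r² = -79/27
Coupling ω_r² = ω_c¹ ⇒ overall = 7/22 × -79/27 = -553/594

-553/594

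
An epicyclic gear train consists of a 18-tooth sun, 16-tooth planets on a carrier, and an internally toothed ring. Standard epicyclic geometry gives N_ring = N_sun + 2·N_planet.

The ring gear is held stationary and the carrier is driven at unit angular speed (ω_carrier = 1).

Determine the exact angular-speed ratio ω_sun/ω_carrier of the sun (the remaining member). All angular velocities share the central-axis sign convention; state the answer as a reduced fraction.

34/9

N_ring = 18 + 2·16 = 50
18(ω_s−ω_c) = −50(ω_r−ω_c),  ω_r=0, ω_c=1
ω_s = 1 − (50/18)(0−1) = 34/9
ω_s/ω_c = 34/9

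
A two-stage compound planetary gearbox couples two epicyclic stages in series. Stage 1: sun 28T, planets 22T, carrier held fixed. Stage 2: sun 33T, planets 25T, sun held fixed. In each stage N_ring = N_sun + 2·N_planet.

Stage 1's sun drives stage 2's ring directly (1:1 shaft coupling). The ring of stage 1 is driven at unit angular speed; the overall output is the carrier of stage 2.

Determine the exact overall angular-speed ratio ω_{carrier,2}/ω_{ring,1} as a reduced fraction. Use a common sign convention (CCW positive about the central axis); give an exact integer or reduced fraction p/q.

Stage 1: N_ring = 28 + 2·22 = 72
Stage 1: 28(ω_s−ω_c) = −72(ω_r−ω_c),  ω_c=0, ω_r=1
Stage 1: ω_s = 0 − (72/28)(1−0) = -18/7
  ⇒ ω_s¹/ω_r¹ = -18/7
Stage 2: N_ring = 33 + 2·25 = 83
Stage 2: 33(ω_s−ω_c) = −83(ω_r−ω_c),  ω_s=0, ω_r=1
Stage 2: 33(0−ω_c) = −83(1−ω_c)  ⇒  116ω_c = 83  ⇒  ω_c = 83/116
  ⇒ ω_c²/ω_r² = 83/116
Coupling ω_r² = ω_s¹ ⇒ overall = -18/7 × 83/116 = -747/406

-747/406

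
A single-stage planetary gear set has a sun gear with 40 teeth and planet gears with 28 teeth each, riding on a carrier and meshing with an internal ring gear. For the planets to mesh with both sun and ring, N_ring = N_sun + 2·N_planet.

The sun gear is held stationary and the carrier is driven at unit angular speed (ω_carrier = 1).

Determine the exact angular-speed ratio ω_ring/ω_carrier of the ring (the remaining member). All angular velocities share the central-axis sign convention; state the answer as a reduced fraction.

N_ring = 40 + 2·28 = 96
40(ω_s−ω_c) = −96(ω_r−ω_c),  ω_s=0, ω_c=1
ω_r = 1 − (40/96)(0−1) = 17/12
ω_r/ω_c = 17/12

17/12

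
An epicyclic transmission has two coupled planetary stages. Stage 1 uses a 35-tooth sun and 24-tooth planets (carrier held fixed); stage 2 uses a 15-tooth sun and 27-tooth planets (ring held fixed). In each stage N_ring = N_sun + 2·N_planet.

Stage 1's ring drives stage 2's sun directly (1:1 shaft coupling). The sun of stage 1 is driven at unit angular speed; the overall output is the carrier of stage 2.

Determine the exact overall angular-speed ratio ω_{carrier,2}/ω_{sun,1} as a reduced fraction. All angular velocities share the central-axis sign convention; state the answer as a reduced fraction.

-25/332

Stage 1: N_ring = 35 + 2·24 = 83
Stage 1: 35(ω_s−ω_c) = −83(ω_r−ω_c),  ω_c=0, ω_s=1
Stage 1: ω_r = 0 − (35/83)(1−0) = -35/83
  ⇒ ω_r¹/ω_s¹ = -35/83
Stage 2: N_ring = 15 + 2·27 = 69
Stage 2: 15(ω_s−ω_c) = −69(ω_r−ω_c),  ω_r=0, ω_s=1
Stage 2: 15(1−ω_c) = −69(0−ω_c)  ⇒  84ω_c = 15  ⇒  ω_c = 5/28
  ⇒ ω_c²/ω_s² = 5/28
Coupling ω_s² = ω_r¹ ⇒ overall = -35/83 × 5/28 = -25/332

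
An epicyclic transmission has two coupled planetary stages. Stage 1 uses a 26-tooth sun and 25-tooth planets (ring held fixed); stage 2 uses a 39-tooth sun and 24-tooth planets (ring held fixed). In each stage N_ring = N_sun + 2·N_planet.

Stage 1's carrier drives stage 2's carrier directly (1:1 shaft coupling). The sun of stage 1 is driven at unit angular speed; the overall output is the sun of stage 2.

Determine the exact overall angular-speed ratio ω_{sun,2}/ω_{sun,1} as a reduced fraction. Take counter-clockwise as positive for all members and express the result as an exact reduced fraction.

Stage 1: N_ring = 26 + 2·25 = 76
Stage 1: 26(ω_s−ω_c) = −76(ω_r−ω_c),  ω_r=0, ω_s=1
Stage 1: 26(1−ω_c) = −76(0−ω_c)  ⇒  102ω_c = 26  ⇒  ω_c = 13/51
  ⇒ ω_c¹/ω_s¹ = 13/51
Stage 2: N_ring = 39 + 2·24 = 87
Stage 2: 39(ω_s−ω_c) = −87(ω_r−ω_c),  ω_r=0, ω_c=1
Stage 2: ω_s = 1 − (87/39)(0−1) = 42/13
  ⇒ ω_s²/ω_c² = 42/13
Coupling ω_c² = ω_c¹ ⇒ overall = 13/51 × 42/13 = 14/17

14/17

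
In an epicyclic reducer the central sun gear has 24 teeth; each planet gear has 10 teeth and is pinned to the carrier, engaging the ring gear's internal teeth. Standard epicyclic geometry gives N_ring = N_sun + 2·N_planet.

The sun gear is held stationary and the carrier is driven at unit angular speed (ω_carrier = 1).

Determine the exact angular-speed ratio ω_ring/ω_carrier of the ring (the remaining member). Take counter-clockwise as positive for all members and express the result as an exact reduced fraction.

N_ring = 24 + 2·10 = 44
24(ω_s−ω_c) = −44(ω_r−ω_c),  ω_s=0, ω_c=1
ω_r = 1 − (24/44)(0−1) = 17/11
ω_r/ω_c = 17/11

17/11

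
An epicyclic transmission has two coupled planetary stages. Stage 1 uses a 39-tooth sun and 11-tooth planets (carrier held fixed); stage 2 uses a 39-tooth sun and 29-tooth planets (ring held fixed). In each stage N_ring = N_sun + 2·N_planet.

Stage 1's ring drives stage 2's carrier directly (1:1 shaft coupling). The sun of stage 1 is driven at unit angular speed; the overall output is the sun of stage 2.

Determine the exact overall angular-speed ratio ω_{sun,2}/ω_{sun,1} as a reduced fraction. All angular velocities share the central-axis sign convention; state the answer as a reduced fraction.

Stage 1: N_ring = 39 + 2·11 = 61
Stage 1: 39(ω_s−ω_c) = −61(ω_r−ω_c),  ω_c=0, ω_s=1
Stage 1: ω_r = 0 − (39/61)(1−0) = -39/61
  ⇒ ω_r¹/ω_s¹ = -39/61
Stage 2: N_ring = 39 + 2·29 = 97
Stage 2: 39(ω_s−ω_c) = −97(ω_r−ω_c),  ω_r=0, ω_c=1
Stage 2: ω_s = 1 − (97/39)(0−1) = 136/39
  ⇒ ω_s²/ω_c² = 136/39
Coupling ω_c² = ω_r¹ ⇒ overall = -39/61 × 136/39 = -136/61

-136/61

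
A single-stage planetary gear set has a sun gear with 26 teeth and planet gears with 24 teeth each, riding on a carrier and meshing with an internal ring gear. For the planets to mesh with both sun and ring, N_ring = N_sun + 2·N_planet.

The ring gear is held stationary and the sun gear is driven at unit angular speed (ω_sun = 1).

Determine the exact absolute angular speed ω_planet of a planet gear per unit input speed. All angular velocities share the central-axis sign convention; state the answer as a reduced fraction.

-13/24

N_ring = 26 + 2·24 = 74
26(ω_s−ω_c) = −74(ω_r−ω_c),  ω_r=0, ω_s=1
26(1−ω_c) = −74(0−ω_c)  ⇒  100ω_c = 26  ⇒  ω_c = 13/50
sun–planet: 26·(1−13/50) = −24·(ω_p−ω_c)  ⇒  ω_p−ω_c = −(26/24)·(37/50) = -481/600
ω_p = 13/50 − 481/600 = -13/24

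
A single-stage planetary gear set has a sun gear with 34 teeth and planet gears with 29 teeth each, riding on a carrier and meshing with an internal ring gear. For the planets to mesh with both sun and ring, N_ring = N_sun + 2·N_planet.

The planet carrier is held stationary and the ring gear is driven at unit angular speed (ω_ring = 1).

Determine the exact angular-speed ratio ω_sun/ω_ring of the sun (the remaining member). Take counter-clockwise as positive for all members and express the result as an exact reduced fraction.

N_ring = 34 + 2·29 = 92
34(ω_s−ω_c) = −92(ω_r−ω_c),  ω_c=0, ω_r=1
ω_s = 0 − (92/34)(1−0) = -46/17
ω_s/ω_r = -46/17

-46/17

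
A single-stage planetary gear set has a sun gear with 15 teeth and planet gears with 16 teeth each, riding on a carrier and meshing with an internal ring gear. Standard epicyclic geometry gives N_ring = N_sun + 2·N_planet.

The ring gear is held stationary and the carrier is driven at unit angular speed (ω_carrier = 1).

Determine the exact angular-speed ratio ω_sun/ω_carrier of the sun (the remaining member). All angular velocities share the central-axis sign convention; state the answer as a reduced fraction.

N_ring = 15 + 2·16 = 47
15(ω_s−ω_c) = −47(ω_r−ω_c),  ω_r=0, ω_c=1
ω_s = 1 − (47/15)(0−1) = 62/15
ω_s/ω_c = 62/15

62/15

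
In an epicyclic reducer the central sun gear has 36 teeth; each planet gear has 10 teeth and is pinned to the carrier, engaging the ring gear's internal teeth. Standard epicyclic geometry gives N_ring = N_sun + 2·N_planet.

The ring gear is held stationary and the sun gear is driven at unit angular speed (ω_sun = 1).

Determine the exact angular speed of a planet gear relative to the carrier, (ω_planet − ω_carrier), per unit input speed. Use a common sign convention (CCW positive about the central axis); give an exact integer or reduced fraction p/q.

-252/115

N_ring = 36 + 2·10 = 56
36(ω_s−ω_c) = −56(ω_r−ω_c),  ω_r=0, ω_s=1
36(1−ω_c) = −56(0−ω_c)  ⇒  92ω_c = 36  ⇒  ω_c = 9/23
sun–planet: 36·(1−9/23) = −10·(ω_p−ω_c)  ⇒  ω_p−ω_c = −(36/10)·(14/23) = -252/115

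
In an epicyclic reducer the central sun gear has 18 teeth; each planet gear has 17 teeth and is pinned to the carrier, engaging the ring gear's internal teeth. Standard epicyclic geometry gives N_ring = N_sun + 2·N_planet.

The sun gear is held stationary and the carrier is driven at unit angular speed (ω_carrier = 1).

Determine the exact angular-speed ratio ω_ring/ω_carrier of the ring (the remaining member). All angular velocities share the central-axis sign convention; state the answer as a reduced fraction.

35/26

N_ring = 18 + 2·17 = 52
18(ω_s−ω_c) = −52(ω_r−ω_c),  ω_s=0, ω_c=1
ω_r = 1 − (18/52)(0−1) = 35/26
ω_r/ω_c = 35/26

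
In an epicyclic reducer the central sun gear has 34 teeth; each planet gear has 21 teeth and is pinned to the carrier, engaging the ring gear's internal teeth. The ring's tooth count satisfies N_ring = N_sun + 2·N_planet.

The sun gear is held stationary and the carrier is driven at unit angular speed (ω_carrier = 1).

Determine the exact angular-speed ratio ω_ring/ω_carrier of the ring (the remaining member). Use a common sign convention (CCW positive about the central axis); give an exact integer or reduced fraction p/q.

N_ring = 34 + 2·21 = 76
34(ω_s−ω_c) = −76(ω_r−ω_c),  ω_s=0, ω_c=1
ω_r = 1 − (34/76)(0−1) = 55/38
ω_r/ω_c = 55/38

55/38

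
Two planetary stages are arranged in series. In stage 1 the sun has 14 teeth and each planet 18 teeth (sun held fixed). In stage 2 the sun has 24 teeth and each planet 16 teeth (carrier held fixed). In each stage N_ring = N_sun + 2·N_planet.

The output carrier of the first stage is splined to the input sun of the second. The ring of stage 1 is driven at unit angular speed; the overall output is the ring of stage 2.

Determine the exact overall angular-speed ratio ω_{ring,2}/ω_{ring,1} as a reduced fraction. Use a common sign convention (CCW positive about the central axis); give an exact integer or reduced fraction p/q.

Stage 1: N_ring = 14 + 2·18 = 50
Stage 1: 14(ω_s−ω_c) = −50(ω_r−ω_c),  ω_s=0, ω_r=1
Stage 1: 14(0−ω_c) = −50(1−ω_c)  ⇒  64ω_c = 50  ⇒  ω_c = 25/32
  ⇒ ω_c¹/ω_r¹ = 25/32
Stage 2: N_ring = 24 + 2·16 = 56
Stage 2: 24(ω_s−ω_c) = −56(ω_r−ω_c),  ω_c=0, ω_s=1
Stage 2: ω_r = 0 − (24/56)(1−0) = -3/7
  ⇒ ω_r²/ω_s² = -3/7
Coupling ω_s² = ω_c¹ ⇒ overall = 25/32 × -3/7 = -75/224

-75/224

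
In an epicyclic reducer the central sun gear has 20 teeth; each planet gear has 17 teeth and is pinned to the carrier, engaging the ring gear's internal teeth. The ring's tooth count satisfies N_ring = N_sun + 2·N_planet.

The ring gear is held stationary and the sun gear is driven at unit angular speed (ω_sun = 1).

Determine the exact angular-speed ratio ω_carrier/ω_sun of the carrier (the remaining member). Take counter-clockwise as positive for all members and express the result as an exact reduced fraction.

N_ring = 20 + 2·17 = 54
20(ω_s−ω_c) = −54(ω_r−ω_c),  ω_r=0, ω_s=1
20(1−ω_c) = −54(0−ω_c)  ⇒  74ω_c = 20  ⇒  ω_c = 10/37
ω_c/ω_s = 10/37

10/37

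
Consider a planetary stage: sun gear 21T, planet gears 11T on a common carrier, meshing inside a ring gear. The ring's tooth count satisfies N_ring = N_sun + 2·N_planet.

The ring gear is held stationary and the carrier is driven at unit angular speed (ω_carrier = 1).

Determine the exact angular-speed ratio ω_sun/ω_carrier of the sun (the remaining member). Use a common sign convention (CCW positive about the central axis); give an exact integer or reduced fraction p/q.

N_ring = 21 + 2·11 = 43
21(ω_s−ω_c) = −43(ω_r−ω_c),  ω_r=0, ω_c=1
ω_s = 1 − (43/21)(0−1) = 64/21
ω_s/ω_c = 64/21

64/21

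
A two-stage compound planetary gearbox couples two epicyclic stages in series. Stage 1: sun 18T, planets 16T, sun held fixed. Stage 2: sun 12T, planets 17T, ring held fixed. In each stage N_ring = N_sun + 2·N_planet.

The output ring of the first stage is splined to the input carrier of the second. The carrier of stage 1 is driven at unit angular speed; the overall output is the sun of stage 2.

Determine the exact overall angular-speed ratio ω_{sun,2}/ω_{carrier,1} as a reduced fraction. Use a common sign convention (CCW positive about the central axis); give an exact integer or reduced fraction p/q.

493/75

Stage 1: N_ring = 18 + 2·16 = 50
Stage 1: 18(ω_s−ω_c) = −50(ω_r−ω_c),  ω_s=0, ω_c=1
Stage 1: ω_r = 1 − (18/50)(0−1) = 34/25
  ⇒ ω_r¹/ω_c¹ = 34/25
Stage 2: N_ring = 12 + 2·17 = 46
Stage 2: 12(ω_s−ω_c) = −46(ω_r−ω_c),  ω_r=0, ω_c=1
Stage 2: ω_s = 1 − (46/12)(0−1) = 29/6
  ⇒ ω_s²/ω_c² = 29/6
Coupling ω_c² = ω_r¹ ⇒ overall = 34/25 × 29/6 = 493/75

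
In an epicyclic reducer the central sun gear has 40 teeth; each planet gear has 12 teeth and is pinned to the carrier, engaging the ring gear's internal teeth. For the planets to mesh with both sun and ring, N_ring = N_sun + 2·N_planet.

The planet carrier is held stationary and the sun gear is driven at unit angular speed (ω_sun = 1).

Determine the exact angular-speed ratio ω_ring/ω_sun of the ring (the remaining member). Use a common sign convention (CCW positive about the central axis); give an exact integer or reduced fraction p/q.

N_ring = 40 + 2·12 = 64
40(ω_s−ω_c) = −64(ω_r−ω_c),  ω_c=0, ω_s=1
ω_r = 0 − (40/64)(1−0) = -5/8
ω_r/ω_s = -5/8

-5/8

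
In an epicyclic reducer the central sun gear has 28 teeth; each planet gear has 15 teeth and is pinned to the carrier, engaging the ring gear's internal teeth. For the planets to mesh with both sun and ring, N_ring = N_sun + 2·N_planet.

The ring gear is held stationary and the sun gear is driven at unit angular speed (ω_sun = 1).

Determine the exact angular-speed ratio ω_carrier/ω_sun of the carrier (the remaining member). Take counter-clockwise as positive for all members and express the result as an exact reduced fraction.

N_ring = 28 + 2·15 = 58
28(ω_s−ω_c) = −58(ω_r−ω_c),  ω_r=0, ω_s=1
28(1−ω_c) = −58(0−ω_c)  ⇒  86ω_c = 28  ⇒  ω_c = 14/43
ω_c/ω_s = 14/43

14/43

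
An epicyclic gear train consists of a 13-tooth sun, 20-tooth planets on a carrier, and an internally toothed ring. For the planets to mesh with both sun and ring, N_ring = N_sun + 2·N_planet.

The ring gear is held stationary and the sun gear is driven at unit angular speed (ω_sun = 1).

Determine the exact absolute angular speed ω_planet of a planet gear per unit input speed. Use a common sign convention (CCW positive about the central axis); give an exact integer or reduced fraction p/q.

-13/40

N_ring = 13 + 2·20 = 53
13(ω_s−ω_c) = −53(ω_r−ω_c),  ω_r=0, ω_s=1
13(1−ω_c) = −53(0−ω_c)  ⇒  66ω_c = 13  ⇒  ω_c = 13/66
sun–planet: 13·(1−13/66) = −20·(ω_p−ω_c)  ⇒  ω_p−ω_c = −(13/20)·(53/66) = -689/1320
ω_p = 13/66 − 689/1320 = -13/40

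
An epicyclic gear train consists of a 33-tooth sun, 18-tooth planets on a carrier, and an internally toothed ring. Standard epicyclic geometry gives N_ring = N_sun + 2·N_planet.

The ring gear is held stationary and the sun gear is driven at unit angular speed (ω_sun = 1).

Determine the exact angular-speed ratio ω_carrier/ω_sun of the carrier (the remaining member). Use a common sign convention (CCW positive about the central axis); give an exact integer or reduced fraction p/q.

N_ring = 33 + 2·18 = 69
33(ω_s−ω_c) = −69(ω_r−ω_c),  ω_r=0, ω_s=1
33(1−ω_c) = −69(0−ω_c)  ⇒  102ω_c = 33  ⇒  ω_c = 11/34
ω_c/ω_s = 11/34

11/34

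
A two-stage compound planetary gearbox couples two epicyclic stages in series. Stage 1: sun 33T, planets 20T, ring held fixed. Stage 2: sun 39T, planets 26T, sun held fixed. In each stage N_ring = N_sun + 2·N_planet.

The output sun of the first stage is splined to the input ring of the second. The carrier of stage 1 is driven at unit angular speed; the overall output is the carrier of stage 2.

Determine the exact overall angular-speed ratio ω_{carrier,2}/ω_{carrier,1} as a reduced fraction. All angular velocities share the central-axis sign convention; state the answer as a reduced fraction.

Stage 1: N_ring = 33 + 2·20 = 73
Stage 1: 33(ω_s−ω_c) = −73(ω_r−ω_c),  ω_r=0, ω_c=1
Stage 1: ω_s = 1 − (73/33)(0−1) = 106/33
  ⇒ ω_s¹/ω_c¹ = 106/33
Stage 2: N_ring = 39 + 2·26 = 91
Stage 2: 39(ω_s−ω_c) = −91(ω_r−ω_c),  ω_s=0, ω_r=1
Stage 2: 39(0−ω_c) = −91(1−ω_c)  ⇒  130ω_c = 91  ⇒  ω_c = 7/10
  ⇒ ω_c²/ω_r² = 7/10
Coupling ω_r² = ω_s¹ ⇒ overall = 106/33 × 7/10 = 371/165

371/165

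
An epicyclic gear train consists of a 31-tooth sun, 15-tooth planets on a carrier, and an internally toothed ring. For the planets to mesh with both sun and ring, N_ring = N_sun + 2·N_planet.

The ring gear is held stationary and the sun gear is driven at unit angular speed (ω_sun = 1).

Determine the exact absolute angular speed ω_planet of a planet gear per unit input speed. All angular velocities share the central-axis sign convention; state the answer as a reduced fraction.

-31/30

N_ring = 31 + 2·15 = 61
31(ω_s−ω_c) = −61(ω_r−ω_c),  ω_r=0, ω_s=1
31(1−ω_c) = −61(0−ω_c)  ⇒  92ω_c = 31  ⇒  ω_c = 31/92
sun–planet: 31·(1−31/92) = −15·(ω_p−ω_c)  ⇒  ω_p−ω_c = −(31/15)·(61/92) = -1891/1380
ω_p = 31/92 − 1891/1380 = -31/30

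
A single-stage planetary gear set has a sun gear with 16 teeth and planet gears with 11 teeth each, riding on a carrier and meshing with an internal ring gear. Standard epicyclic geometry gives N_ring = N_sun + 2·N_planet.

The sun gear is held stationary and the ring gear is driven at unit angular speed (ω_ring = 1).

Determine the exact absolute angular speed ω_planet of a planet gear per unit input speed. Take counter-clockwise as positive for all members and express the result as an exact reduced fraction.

N_ring = 16 + 2·11 = 38
16(ω_s−ω_c) = −38(ω_r−ω_c),  ω_s=0, ω_r=1
16(0−ω_c) = −38(1−ω_c)  ⇒  54ω_c = 38  ⇒  ω_c = 19/27
sun–planet: 16·(0−19/27) = −11·(ω_p−ω_c)  ⇒  ω_p−ω_c = −(16/11)·(-19/27) = 304/297
ω_p = 19/27 + 304/297 = 19/11

19/11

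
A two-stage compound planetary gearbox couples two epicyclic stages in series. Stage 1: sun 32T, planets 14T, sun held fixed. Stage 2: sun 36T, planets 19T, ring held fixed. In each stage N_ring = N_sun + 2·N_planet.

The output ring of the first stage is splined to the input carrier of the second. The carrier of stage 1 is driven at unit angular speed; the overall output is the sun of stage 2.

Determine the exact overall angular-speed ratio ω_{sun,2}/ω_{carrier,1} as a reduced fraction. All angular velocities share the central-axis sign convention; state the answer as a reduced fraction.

253/54

Stage 1: N_ring = 32 + 2·14 = 60
Stage 1: 32(ω_s−ω_c) = −60(ω_r−ω_c),  ω_s=0, ω_c=1
Stage 1: ω_r = 1 − (32/60)(0−1) = 23/15
  ⇒ ω_r¹/ω_c¹ = 23/15
Stage 2: N_ring = 36 + 2·19 = 74
Stage 2: 36(ω_s−ω_c) = −74(ω_r−ω_c),  ω_r=0, ω_c=1
Stage 2: ω_s = 1 − (74/36)(0−1) = 55/18
  ⇒ ω_s²/ω_c² = 55/18
Coupling ω_c² = ω_r¹ ⇒ overall = 23/15 × 55/18 = 253/54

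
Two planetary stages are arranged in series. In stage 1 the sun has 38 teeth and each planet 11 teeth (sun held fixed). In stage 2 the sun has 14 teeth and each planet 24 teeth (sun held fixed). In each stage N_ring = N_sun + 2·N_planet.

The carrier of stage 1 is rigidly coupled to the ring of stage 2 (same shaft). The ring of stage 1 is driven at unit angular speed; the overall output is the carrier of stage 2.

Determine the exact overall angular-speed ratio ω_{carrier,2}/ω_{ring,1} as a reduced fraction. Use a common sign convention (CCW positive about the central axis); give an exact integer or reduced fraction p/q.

Stage 1: N_ring = 38 + 2·11 = 60
Stage 1: 38(ω_s−ω_c) = −60(ω_r−ω_c),  ω_s=0, ω_r=1
Stage 1: 38(0−ω_c) = −60(1−ω_c)  ⇒  98ω_c = 60  ⇒  ω_c = 30/49
  ⇒ ω_c¹/ω_r¹ = 30/49
Stage 2: N_ring = 14 + 2·24 = 62
Stage 2: 14(ω_s−ω_c) = −62(ω_r−ω_c),  ω_s=0, ω_r=1
Stage 2: 14(0−ω_c) = −62(1−ω_c)  ⇒  76ω_c = 62  ⇒  ω_c = 31/38
  ⇒ ω_c²/ω_r² = 31/38
Coupling ω_r² = ω_c¹ ⇒ overall = 30/49 × 31/38 = 465/931

465/931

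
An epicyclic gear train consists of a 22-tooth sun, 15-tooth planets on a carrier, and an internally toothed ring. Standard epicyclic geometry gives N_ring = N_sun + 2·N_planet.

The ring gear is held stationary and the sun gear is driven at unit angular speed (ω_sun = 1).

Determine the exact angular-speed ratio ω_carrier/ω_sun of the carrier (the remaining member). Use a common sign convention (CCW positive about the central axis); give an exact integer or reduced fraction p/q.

N_ring = 22 + 2·15 = 52
22(ω_s−ω_c) = −52(ω_r−ω_c),  ω_r=0, ω_s=1
22(1−ω_c) = −52(0−ω_c)  ⇒  74ω_c = 22  ⇒  ω_c = 11/37
ω_c/ω_s = 11/37

11/37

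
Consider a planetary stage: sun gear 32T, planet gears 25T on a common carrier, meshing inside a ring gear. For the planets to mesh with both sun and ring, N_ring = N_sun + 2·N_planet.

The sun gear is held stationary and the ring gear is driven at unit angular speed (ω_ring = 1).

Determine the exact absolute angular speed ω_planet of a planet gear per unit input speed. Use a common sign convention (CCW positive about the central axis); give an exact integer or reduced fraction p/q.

41/25

N_ring = 32 + 2·25 = 82
32(ω_s−ω_c) = −82(ω_r−ω_c),  ω_s=0, ω_r=1
32(0−ω_c) = −82(1−ω_c)  ⇒  114ω_c = 82  ⇒  ω_c = 41/57
sun–planet: 32·(0−41/57) = −25·(ω_p−ω_c)  ⇒  ω_p−ω_c = −(32/25)·(-41/57) = 1312/1425
ω_p = 41/57 + 1312/1425 = 41/25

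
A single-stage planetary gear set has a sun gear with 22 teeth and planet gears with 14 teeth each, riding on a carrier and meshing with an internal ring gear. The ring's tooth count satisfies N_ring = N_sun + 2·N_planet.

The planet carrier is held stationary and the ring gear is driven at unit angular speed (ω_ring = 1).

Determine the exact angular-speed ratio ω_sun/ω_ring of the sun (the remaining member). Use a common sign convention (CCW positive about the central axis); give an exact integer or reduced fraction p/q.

N_ring = 22 + 2·14 = 50
22(ω_s−ω_c) = −50(ω_r−ω_c),  ω_c=0, ω_r=1
ω_s = 0 − (50/22)(1−0) = -25/11
ω_s/ω_r = -25/11

-25/11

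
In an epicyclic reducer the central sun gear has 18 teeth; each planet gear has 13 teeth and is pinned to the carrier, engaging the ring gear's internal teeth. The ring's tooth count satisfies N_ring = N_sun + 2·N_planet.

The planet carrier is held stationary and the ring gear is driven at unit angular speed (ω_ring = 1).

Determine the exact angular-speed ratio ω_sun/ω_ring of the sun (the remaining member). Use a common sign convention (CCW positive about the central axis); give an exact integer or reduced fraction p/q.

N_ring = 18 + 2·13 = 44
18(ω_s−ω_c) = −44(ω_r−ω_c),  ω_c=0, ω_r=1
ω_s = 0 − (44/18)(1−0) = -22/9
ω_s/ω_r = -22/9

-22/9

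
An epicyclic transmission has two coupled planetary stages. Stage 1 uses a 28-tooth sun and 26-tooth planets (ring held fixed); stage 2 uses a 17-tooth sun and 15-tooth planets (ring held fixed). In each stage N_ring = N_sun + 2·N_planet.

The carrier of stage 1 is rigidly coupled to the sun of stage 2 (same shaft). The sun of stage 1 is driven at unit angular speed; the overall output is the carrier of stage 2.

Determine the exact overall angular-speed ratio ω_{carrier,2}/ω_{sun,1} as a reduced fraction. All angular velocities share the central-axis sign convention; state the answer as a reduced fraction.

119/1728

Stage 1: N_ring = 28 + 2·26 = 80
Stage 1: 28(ω_s−ω_c) = −80(ω_r−ω_c),  ω_r=0, ω_s=1
Stage 1: 28(1−ω_c) = −80(0−ω_c)  ⇒  108ω_c = 28  ⇒  ω_c = 7/27
  ⇒ ω_c¹/ω_s¹ = 7/27
Stage 2: N_ring = 17 + 2·15 = 47
Stage 2: 17(ω_s−ω_c) = −47(ω_r−ω_c),  ω_r=0, ω_s=1
Stage 2: 17(1−ω_c) = −47(0−ω_c)  ⇒  64ω_c = 17  ⇒  ω_c = 17/64
  ⇒ ω_c²/ω_s² = 17/64
Coupling ω_s² = ω_c¹ ⇒ overall = 7/27 × 17/64 = 119/1728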